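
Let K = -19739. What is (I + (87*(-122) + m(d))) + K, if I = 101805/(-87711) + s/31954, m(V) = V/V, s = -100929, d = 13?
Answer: -2181543101743/71864546 ≈ -30356.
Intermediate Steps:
m(V) = 1
I = -310401551/71864546 (I = 101805/(-87711) - 100929/31954 = 101805*(-1/87711) - 100929*1/31954 = -33935/29237 - 100929/31954 = -310401551/71864546 ≈ -4.3193)
(I + (87*(-122) + m(d))) + K = (-310401551/71864546 + (87*(-122) + 1)) - 19739 = (-310401551/71864546 + (-10614 + 1)) - 19739 = (-310401551/71864546 - 10613) - 19739 = -763008828249/71864546 - 19739 = -2181543101743/71864546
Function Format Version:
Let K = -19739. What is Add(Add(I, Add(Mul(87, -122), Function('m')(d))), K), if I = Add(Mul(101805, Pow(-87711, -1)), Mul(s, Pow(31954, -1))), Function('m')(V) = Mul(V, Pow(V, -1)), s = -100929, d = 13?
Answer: Rational(-2181543101743, 71864546) ≈ -30356.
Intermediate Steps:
Function('m')(V) = 1
I = Rational(-310401551, 71864546) (I = Add(Mul(101805, Pow(-87711, -1)), Mul(-100929, Pow(31954, -1))) = Add(Mul(101805, Rational(-1, 87711)), Mul(-100929, Rational(1, 31954))) = Add(Rational(-33935, 29237), Rational(-100929, 31954)) = Rational(-310401551, 71864546) ≈ -4.3193)
Add(Add(I, Add(Mul(87, -122), Function('m')(d))), K) = Add(Add(Rational(-310401551, 71864546), Add(Mul(87, -122), 1)), -19739) = Add(Add(Rational(-310401551, 71864546), Add(-10614, 1)), -19739) = Add(Add(Rational(-310401551, 71864546), -10613), -19739) = Add(Rational(-763008828249, 71864546), -19739) = Rational(-2181543101743, 71864546)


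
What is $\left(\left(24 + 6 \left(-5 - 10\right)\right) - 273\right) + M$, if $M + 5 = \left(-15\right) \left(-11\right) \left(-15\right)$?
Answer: $-2819$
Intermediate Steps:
$M = -2480$ ($M = -5 + \left(-15\right) \left(-11\right) \left(-15\right) = -5 + 165 \left(-15\right) = -5 - 2475 = -2480$)
$\left(\left(24 + 6 \left(-5 - 10\right)\right) - 273\right) + M = \left(\left(24 + 6 \left(-5 - 10\right)\right) - 273\right) - 2480 = \left(\left(24 + 6 \left(-15\right)\right) - 273\right) - 2480 = \left(\left(24 - 90\right) - 273\right) - 2480 = \left(-66 - 273\right) - 2480 = -339 - 2480 = -2819$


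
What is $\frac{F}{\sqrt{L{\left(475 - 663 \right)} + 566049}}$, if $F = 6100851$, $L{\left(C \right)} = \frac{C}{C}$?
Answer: $\frac{6100851 \sqrt{22642}}{113210} \approx 8108.9$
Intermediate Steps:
$L{\left(C \right)} = 1$
$\frac{F}{\sqrt{L{\left(475 - 663 \right)} + 566049}} = \frac{6100851}{\sqrt{1 + 566049}} = \frac{6100851}{\sqrt{566050}} = \frac{6100851}{5 \sqrt{22642}} = 6100851 \frac{\sqrt{22642}}{113210} = \frac{6100851 \sqrt{22642}}{113210}$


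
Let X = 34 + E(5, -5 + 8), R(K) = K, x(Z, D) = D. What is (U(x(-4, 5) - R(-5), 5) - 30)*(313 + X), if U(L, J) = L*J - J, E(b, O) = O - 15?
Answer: 5025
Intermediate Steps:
E(b, O) = -15 + O
U(L, J) = -J + J*L (U(L, J) = J*L - J = -J + J*L)
X = 22 (X = 34 + (-15 + (-5 + 8)) = 34 + (-15 + 3) = 34 - 12 = 22)
(U(x(-4, 5) - R(-5), 5) - 30)*(313 + X) = (5*(-1 + (5 - 1*(-5))) - 30)*(313 + 22) = (5*(-1 + (5 + 5)) - 30)*335 = (5*(-1 + 10) - 30)*335 = (5*9 - 30)*335 = (45 - 30)*335 = 15*335 = 5025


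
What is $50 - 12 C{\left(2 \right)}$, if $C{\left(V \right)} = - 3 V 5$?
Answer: $410$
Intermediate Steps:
$C{\left(V \right)} = - 15 V$
$50 - 12 C{\left(2 \right)} = 50 - 12 \left(\left(-15\right) 2\right) = 50 - -360 = 50 + 360 = 410$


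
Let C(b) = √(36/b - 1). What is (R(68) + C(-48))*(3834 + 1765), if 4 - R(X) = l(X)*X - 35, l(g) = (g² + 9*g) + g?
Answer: -2019184167 + 5599*I*√7/2 ≈ -2.0192e+9 + 7406.8*I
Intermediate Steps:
l(g) = g² + 10*g
C(b) = √(-1 + 36/b)
R(X) = 39 - X²*(10 + X) (R(X) = 4 - ((X*(10 + X))*X - 35) = 4 - (X²*(10 + X) - 35) = 4 - (-35 + X²*(10 + X)) = 4 + (35 - X²*(10 + X)) = 39 - X²*(10 + X))
(R(68) + C(-48))*(3834 + 1765) = ((39 - 1*68²*(10 + 68)) + √((36 - 1*(-48))/(-48)))*(3834 + 1765) = ((39 - 1*4624*78) + √(-(36 + 48)/48))*5599 = ((39 - 360672) + √(-1/48*84))*5599 = (-360633 + √(-7/4))*5599 = (-360633 + I*√7/2)*5599 = -2019184167 + 5599*I*√7/2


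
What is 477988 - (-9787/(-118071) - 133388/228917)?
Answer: 12919292620480585/27028459107 ≈ 4.7799e+5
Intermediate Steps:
477988 - (-9787/(-118071) - 133388/228917) = 477988 - (-9787*(-1/118071) - 133388*1/228917) = 477988 - (9787/118071 - 133388/228917) = 477988 - 1*(-13508843869/27028459107) = 477988 + 13508843869/27028459107 = 12919292620480585/27028459107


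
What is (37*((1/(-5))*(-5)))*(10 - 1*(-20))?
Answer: 1110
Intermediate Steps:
(37*((1/(-5))*(-5)))*(10 - 1*(-20)) = (37*((1*(-⅕))*(-5)))*(10 + 20) = (37*(-⅕*(-5)))*30 = (37*1)*30 = 37*30 = 1110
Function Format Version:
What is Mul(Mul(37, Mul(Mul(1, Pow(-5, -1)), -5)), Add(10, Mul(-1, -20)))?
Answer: 1110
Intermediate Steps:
Mul(Mul(37, Mul(Mul(1, Pow(-5, -1)), -5)), Add(10, Mul(-1, -20))) = Mul(Mul(37, Mul(Mul(1, Rational(-1, 5)), -5)), Add(10, 20)) = Mul(Mul(37, Mul(Rational(-1, 5), -5)), 30) = Mul(Mul(37, 1), 30) = Mul(37, 30) = 1110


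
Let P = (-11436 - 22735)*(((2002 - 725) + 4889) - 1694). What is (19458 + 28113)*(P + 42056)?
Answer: -7267452876576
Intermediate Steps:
P = -152812712 (P = -34171*((1277 + 4889) - 1694) = -34171*(6166 - 1694) = -34171*4472 = -152812712)
(19458 + 28113)*(P + 42056) = (19458 + 28113)*(-152812712 + 42056) = 47571*(-152770656) = -7267452876576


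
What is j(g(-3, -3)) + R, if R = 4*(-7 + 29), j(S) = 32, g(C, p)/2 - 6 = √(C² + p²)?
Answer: 120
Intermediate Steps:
g(C, p) = 12 + 2*√(C² + p²)
R = 88 (R = 4*22 = 88)
j(g(-3, -3)) + R = 32 + 88 = 120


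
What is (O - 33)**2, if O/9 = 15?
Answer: 10404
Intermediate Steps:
O = 135 (O = 9*15 = 135)
(O - 33)**2 = (135 - 33)**2 = 102**2 = 10404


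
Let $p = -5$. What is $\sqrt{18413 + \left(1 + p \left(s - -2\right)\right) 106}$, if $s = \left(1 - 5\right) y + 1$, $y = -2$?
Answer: $\sqrt{12689} \approx 112.65$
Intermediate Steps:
$s = 9$ ($s = \left(1 - 5\right) \left(-2\right) + 1 = \left(-4\right) \left(-2\right) + 1 = 8 + 1 = 9$)
$\sqrt{18413 + \left(1 + p \left(s - -2\right)\right) 106} = \sqrt{18413 + \left(1 - 5 \left(9 - -2\right)\right) 106} = \sqrt{18413 + \left(1 - 5 \left(9 + 2\right)\right) 106} = \sqrt{18413 + \left(1 - 55\right) 106} = \sqrt{18413 - 5724} = \sqrt{12689}$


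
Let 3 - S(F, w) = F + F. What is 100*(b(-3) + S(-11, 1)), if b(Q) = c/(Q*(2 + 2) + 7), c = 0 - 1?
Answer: 2520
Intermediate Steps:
c = -1
S(F, w) = 3 - 2*F (S(F, w) = 3 - (F + F) = 3 - 2*F)
b(Q) = -1/(7 + 4*Q) (b(Q) = -1/(Q*(2 + 2) + 7) = -1/(Q*4 + 7) = -1/(4*Q + 7) = -1/(7 + 4*Q))
100*(b(-3) + S(-11, 1)) = 100*(-1/(7 + 4*(-3)) + (3 - 2*(-11))) = 100*(-1/(7 - 12) + (3 + 22)) = 100*(-1/(-5) + 25) = 100*(-1*(-⅕) + 25) = 100*(⅕ + 25) = 100*(126/5) = 2520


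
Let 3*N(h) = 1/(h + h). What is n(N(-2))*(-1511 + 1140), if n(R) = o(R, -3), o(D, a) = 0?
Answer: 0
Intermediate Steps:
N(h) = 1/(6*h) (N(h) = 1/(3*(h + h)) = 1/(3*((2*h))) = (1/(2*h))/3 = 1/(6*h))
n(R) = 0
n(N(-2))*(-1511 + 1140) = 0*(-1511 + 1140) = 0*(-371) = 0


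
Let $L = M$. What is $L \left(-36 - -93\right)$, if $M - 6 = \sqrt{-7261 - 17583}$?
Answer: $342 + 114 i \sqrt{6211} \approx 342.0 + 8984.3 i$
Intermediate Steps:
$M = 6 + 2 i \sqrt{6211}$ ($M = 6 + \sqrt{-7261 - 17583} = 6 + \sqrt{-24844} = 6 + 2 i \sqrt{6211} \approx 6.0 + 157.62 i$)
$L = 6 + 2 i \sqrt{6211} \approx 6.0 + 157.62 i$
$L \left(-36 - -93\right) = \left(6 + 2 i \sqrt{6211}\right) \left(-36 - -93\right) = \left(6 + 2 i \sqrt{6211}\right) \left(-36 + 93\right) = \left(6 + 2 i \sqrt{6211}\right) 57 = 342 + 114 i \sqrt{6211}$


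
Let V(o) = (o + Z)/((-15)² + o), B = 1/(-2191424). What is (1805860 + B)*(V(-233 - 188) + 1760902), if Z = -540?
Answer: 1365849850303793856167/429519104 ≈ 3.1799e+12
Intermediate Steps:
B = -1/2191424 ≈ -4.5632e-7
V(o) = (-540 + o)/(225 + o) (V(o) = (o - 540)/((-15)² + o) = (-540 + o)/(225 + o))
(1805860 + B)*(V(-233 - 188) + 1760902) = (1805860 - 1/2191424)*((-540 + (-233 - 188))/(225 + (-233 - 188)) + 1760902) = 3957404944639*((-540 - 421)/(225 - 421) + 1760902)/2191424 = 3957404944639*(-961/(-196) + 1760902)/2191424 = 3957404944639*(-1/196*(-961) + 1760902)/2191424 = 3957404944639*(961/196 + 1760902)/2191424 = (3957404944639/2191424)*(345137753/196) = 1365849850303793856167/429519104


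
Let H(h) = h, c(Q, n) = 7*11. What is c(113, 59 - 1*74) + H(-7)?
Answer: 70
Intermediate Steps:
c(Q, n) = 77
c(113, 59 - 1*74) + H(-7) = 77 - 7 = 70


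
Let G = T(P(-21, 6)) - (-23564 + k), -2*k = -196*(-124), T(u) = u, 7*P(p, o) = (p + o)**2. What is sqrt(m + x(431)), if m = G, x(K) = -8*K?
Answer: sqrt(1582707)/7 ≈ 179.72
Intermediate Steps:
P(p, o) = (o + p)**2/7 (P(p, o) = (p + o)**2/7 = (o + p)**2/7)
k = -12152 (k = -(-98)*(-124) = -1/2*24304 = -12152)
G = 250237/7 (G = (6 - 21)**2/7 - (-23564 - 12152) = (1/7)*(-15)**2 - 1*(-35716) = (1/7)*225 + 35716 = 225/7 + 35716 = 250237/7 ≈ 35748.)
m = 250237/7 ≈ 35748.
sqrt(m + x(431)) = sqrt(250237/7 - 8*431) = sqrt(250237/7 - 3448) = sqrt(226101/7) = sqrt(1582707)/7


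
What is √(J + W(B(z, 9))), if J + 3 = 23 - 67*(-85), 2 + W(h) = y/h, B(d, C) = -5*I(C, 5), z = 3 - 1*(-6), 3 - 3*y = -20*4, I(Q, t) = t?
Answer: 2*√321294/15 ≈ 75.577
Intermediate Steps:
y = 83/3 (y = 1 - (-20)*4/3 = 1 - ⅓*(-80) = 1 + 80/3 = 83/3 ≈ 27.667)
z = 9 (z = 3 + 6 = 9)
B(d, C) = -25 (B(d, C) = -5*5 = -25)
W(h) = -2 + 83/(3*h)
J = 5715 (J = -3 + (23 - 67*(-85)) = -3 + (23 + 5695) = -3 + 5718 = 5715)
√(J + W(B(z, 9))) = √(5715 + (-2 + (83/3)/(-25))) = √(5715 + (-2 + (83/3)*(-1/25))) = √(5715 + (-2 - 83/75)) = √(5715 - 233/75) = √(428392/75) = 2*√321294/15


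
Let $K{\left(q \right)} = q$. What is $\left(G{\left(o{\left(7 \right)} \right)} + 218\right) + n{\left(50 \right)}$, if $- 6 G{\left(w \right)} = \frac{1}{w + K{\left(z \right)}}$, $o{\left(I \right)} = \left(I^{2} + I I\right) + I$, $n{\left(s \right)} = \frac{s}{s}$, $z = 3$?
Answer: $\frac{141911}{648} \approx 219.0$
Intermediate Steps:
$n{\left(s \right)} = 1$
$o{\left(I \right)} = I + 2 I^{2}$ ($o{\left(I \right)} = \left(I^{2} + I^{2}\right) + I = 2 I^{2} + I = I + 2 I^{2}$)
$G{\left(w \right)} = - \frac{1}{6 \left(3 + w\right)}$ ($G{\left(w \right)} = - \frac{1}{6 \left(w + 3\right)} = - \frac{1}{6 \left(3 + w\right)}$)
$\left(G{\left(o{\left(7 \right)} \right)} + 218\right) + n{\left(50 \right)} = \left(- \frac{1}{18 + 6 \cdot 7 \left(1 + 2 \cdot 7\right)} + 218\right) + 1 = \left(- \frac{1}{18 + 6 \cdot 7 \left(1 + 14\right)} + 218\right) + 1 = \left(- \frac{1}{18 + 6 \cdot 7 \cdot 15} + 218\right) + 1 = \left(- \frac{1}{18 + 6 \cdot 105} + 218\right) + 1 = \left(- \frac{1}{18 + 630} + 218\right) + 1 = \left(- \frac{1}{648} + 218\right) + 1 = \frac{141263}{648} + 1 = \frac{141911}{648}$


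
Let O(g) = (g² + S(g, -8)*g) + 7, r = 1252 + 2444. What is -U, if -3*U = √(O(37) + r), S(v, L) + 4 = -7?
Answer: √4665/3 ≈ 22.767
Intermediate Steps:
S(v, L) = -11 (S(v, L) = -4 - 7 = -11)
r = 3696
O(g) = 7 + g² - 11*g (O(g) = (g² - 11*g) + 7 = 7 + g² - 11*g)
U = -√4665/3 (U = -√((7 + 37² - 11*37) + 3696)/3 = -√((7 + 1369 - 407) + 3696)/3 = -√(969 + 3696)/3 = -√4665/3 ≈ -22.767)
-U = -(-1)*√4665/3 = √4665/3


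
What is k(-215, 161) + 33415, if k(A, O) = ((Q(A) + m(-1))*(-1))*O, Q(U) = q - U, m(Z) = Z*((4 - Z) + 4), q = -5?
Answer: 1054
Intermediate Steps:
m(Z) = Z*(8 - Z)
Q(U) = -5 - U
k(A, O) = O*(14 + A) (k(A, O) = (((-5 - A) - (8 - 1*(-1)))*(-1))*O = (((-5 - A) - (8 + 1))*(-1))*O = (((-5 - A) - 1*9)*(-1))*O = (((-5 - A) - 9)*(-1))*O = ((-14 - A)*(-1))*O = (14 + A)*O = O*(14 + A))
k(-215, 161) + 33415 = 161*(14 - 215) + 33415 = 161*(-201) + 33415 = -32361 + 33415 = 1054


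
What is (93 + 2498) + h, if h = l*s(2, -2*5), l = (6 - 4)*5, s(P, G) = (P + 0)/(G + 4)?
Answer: 7763/3 ≈ 2587.7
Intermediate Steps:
s(P, G) = P/(4 + G)
l = 10 (l = 2*5 = 10)
h = -10/3 (h = 10*(2/(4 - 2*5)) = 10*(2/(4 - 10)) = 10*(2/(-6)) = 10*(2*(-⅙)) = 10*(-⅓) = -10/3 ≈ -3.3333)
(93 + 2498) + h = (93 + 2498) - 10/3 = 2591 - 10/3 = 7763/3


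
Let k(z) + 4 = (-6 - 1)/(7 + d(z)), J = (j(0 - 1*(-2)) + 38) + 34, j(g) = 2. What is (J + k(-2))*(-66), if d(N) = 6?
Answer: -59598/13 ≈ -4584.5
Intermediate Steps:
J = 74 (J = (2 + 38) + 34 = 40 + 34 = 74)
k(z) = -59/13 (k(z) = -4 + (-6 - 1)/(7 + 6) = -4 - 7/13 = -59/13)
(J + k(-2))*(-66) = (74 - 59/13)*(-66) = (903/13)*(-66) = -59598/13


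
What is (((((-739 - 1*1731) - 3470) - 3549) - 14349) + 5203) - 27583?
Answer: -46218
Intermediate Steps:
(((((-739 - 1*1731) - 3470) - 3549) - 14349) + 5203) - 27583 = (((((-739 - 1731) - 3470) - 3549) - 14349) + 5203) - 27583 = ((((-2470 - 3470) - 3549) - 14349) + 5203) - 27583 = (((-5940 - 3549) - 14349) + 5203) - 27583 = ((-9489 - 14349) + 5203) - 27583 = (-23838 + 5203) - 27583 = -18635 - 27583 = -46218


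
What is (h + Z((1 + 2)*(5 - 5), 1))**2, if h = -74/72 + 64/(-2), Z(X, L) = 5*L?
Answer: 1018081/1296 ≈ 785.56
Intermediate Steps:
h = -1189/36 (h = -74*1/72 + 64*(-1/2) = -37/36 - 32 = -1189/36 ≈ -33.028)
(h + Z((1 + 2)*(5 - 5), 1))**2 = (-1189/36 + 5*1)**2 = (-1189/36 + 5)**2 = (-1009/36)**2 = 1018081/1296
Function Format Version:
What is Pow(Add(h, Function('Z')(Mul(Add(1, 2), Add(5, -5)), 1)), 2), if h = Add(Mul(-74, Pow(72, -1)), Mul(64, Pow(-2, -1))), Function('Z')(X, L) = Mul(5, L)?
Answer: Rational(1018081, 1296) ≈ 785.56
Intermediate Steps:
h = Rational(-1189, 36) (h = Add(Mul(-74, Rational(1, 72)), Mul(64, Rational(-1, 2))) = Add(Rational(-37, 36), -32) = Rational(-1189, 36) ≈ -33.028)
Pow(Add(h, Function('Z')(Mul(Add(1, 2), Add(5, -5)), 1)), 2) = Pow(Add(Rational(-1189, 36), Mul(5, 1)), 2) = Pow(Add(Rational(-1189, 36), 5), 2) = Pow(Rational(-1009, 36), 2) = Rational(1018081, 1296)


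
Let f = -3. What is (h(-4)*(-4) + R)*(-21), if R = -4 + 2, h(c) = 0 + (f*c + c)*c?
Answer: -2646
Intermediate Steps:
h(c) = -2*c² (h(c) = 0 + (-3*c + c)*c = 0 + (-2*c)*c = 0 - 2*c² = -2*c²)
R = -2
(h(-4)*(-4) + R)*(-21) = (-2*(-4)²*(-4) - 2)*(-21) = (-2*16*(-4) - 2)*(-21) = (-32*(-4) - 2)*(-21) = (128 - 2)*(-21) = 126*(-21) = -2646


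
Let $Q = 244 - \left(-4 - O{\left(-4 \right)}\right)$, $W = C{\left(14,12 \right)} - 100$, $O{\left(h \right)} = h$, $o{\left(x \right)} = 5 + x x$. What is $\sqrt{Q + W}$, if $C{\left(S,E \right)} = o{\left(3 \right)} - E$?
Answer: $\sqrt{146} \approx 12.083$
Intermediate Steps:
$o{\left(x \right)} = 5 + x^{2}$
$C{\left(S,E \right)} = 14 - E$ ($C{\left(S,E \right)} = \left(5 + 3^{2}\right) - E = \left(5 + 9\right) - E = 14 - E$)
$W = -98$ ($W = \left(14 - 12\right) - 100 = 2 - 100 = -98$)
$Q = 244$ ($Q = 244 - \left(-4 - -4\right) = 244 - \left(-4 + 4\right) = 244 - 0 = 244 + 0 = 244$)
$\sqrt{Q + W} = \sqrt{244 - 98} = \sqrt{146}$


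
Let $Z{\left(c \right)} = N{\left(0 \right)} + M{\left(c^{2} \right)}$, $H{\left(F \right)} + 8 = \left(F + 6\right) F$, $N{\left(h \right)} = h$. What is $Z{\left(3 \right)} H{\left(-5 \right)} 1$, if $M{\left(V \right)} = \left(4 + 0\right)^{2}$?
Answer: $-208$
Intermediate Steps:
$M{\left(V \right)} = 16$ ($M{\left(V \right)} = 4^{2} = 16$)
$H{\left(F \right)} = -8 + F \left(6 + F\right)$ ($H{\left(F \right)} = -8 + \left(F + 6\right) F = -8 + \left(6 + F\right) F = -8 + F \left(6 + F\right)$)
$Z{\left(c \right)} = 16$ ($Z{\left(c \right)} = 0 + 16 = 16$)
$Z{\left(3 \right)} H{\left(-5 \right)} 1 = 16 \left(-8 + \left(-5\right)^{2} + 6 \left(-5\right)\right) 1 = 16 \left(-8 + 25 - 30\right) 1 = 16 \left(-13\right) 1 = \left(-208\right) 1 = -208$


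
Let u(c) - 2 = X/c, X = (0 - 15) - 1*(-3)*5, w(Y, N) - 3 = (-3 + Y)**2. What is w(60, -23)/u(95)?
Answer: 1626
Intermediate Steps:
w(Y, N) = 3 + (-3 + Y)**2
X = 0 (X = -15 + 3*5 = -15 + 15 = 0)
u(c) = 2 (u(c) = 2 + 0/c = 2 + 0 = 2)
w(60, -23)/u(95) = (3 + (-3 + 60)**2)/2 = (3 + 57**2)*(1/2) = (3 + 3249)*(1/2) = 3252*(1/2) = 1626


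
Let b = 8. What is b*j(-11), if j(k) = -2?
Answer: -16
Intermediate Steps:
b*j(-11) = 8*(-2) = -16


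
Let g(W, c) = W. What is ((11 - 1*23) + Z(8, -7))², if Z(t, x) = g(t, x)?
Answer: 16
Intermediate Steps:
Z(t, x) = t
((11 - 1*23) + Z(8, -7))² = ((11 - 1*23) + 8)² = ((11 - 23) + 8)² = (-12 + 8)² = (-4)² = 16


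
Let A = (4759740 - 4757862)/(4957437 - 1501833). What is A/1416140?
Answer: 313/815603174760 ≈ 3.8377e-10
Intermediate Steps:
A = 313/575934 (A = 1878/3455604 = 1878*(1/3455604) = 313/575934 ≈ 0.00054346)
A/1416140 = (313/575934)/1416140 = (313/575934)*(1/1416140) = 313/815603174760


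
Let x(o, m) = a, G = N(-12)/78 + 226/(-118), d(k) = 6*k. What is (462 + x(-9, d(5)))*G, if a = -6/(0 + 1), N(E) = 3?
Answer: -656412/767 ≈ -855.82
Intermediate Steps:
a = -6 (a = -6/1 = -6*1 = -6)
G = -2879/1534 (G = 3/78 + 226/(-118) = 3*(1/78) + 226*(-1/118) = 1/26 - 113/59 = -2879/1534 ≈ -1.8768)
x(o, m) = -6
(462 + x(-9, d(5)))*G = (462 - 6)*(-2879/1534) = 456*(-2879/1534) = -656412/767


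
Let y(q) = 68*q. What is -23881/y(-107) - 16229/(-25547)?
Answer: 728170111/185879972 ≈ 3.9174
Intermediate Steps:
-23881/y(-107) - 16229/(-25547) = -23881/(68*(-107)) - 16229/(-25547) = -23881/(-7276) - 16229*(-1/25547) = -23881*(-1/7276) + 16229/25547 = 23881/7276 + 16229/25547 = 728170111/185879972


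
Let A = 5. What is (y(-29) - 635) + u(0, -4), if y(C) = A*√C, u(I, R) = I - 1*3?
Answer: -638 + 5*I*√29 ≈ -638.0 + 26.926*I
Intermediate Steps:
u(I, R) = -3 + I (u(I, R) = I - 3 = -3 + I)
y(C) = 5*√C
(y(-29) - 635) + u(0, -4) = (5*√(-29) - 635) + (-3 + 0) = (5*(I*√29) - 635) - 3 = (5*I*√29 - 635) - 3 = (-635 + 5*I*√29) - 3 = -638 + 5*I*√29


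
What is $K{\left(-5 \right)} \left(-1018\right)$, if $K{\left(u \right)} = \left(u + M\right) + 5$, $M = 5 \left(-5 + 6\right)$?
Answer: $-5090$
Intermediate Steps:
$M = 5$ ($M = 5 \cdot 1 = 5$)
$K{\left(u \right)} = 10 + u$ ($K{\left(u \right)} = \left(u + 5\right) + 5 = \left(5 + u\right) + 5 = 10 + u$)
$K{\left(-5 \right)} \left(-1018\right) = \left(10 - 5\right) \left(-1018\right) = 5 \left(-1018\right) = -5090$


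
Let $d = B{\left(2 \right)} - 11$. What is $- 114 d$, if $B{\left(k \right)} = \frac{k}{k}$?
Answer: $1140$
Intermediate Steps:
$B{\left(k \right)} = 1$
$d = -10$ ($d = 1 - 11 = -10$)
$- 114 d = \left(-114\right) \left(-10\right) = 1140$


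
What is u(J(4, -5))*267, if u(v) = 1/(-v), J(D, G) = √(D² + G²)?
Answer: -267*√41/41 ≈ -41.698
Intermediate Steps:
u(v) = -1/v
u(J(4, -5))*267 = -1/(√(4² + (-5)²))*267 = -1/(√(16 + 25))*267 = -1/(√41)*267 = -√41/41*267 = -267*√41/41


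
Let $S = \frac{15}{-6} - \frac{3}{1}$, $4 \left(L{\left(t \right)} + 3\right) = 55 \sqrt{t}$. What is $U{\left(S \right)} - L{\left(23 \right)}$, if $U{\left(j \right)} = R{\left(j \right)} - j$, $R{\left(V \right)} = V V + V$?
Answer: $\frac{133}{4} - \frac{55 \sqrt{23}}{4} \approx -32.693$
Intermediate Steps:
$R{\left(V \right)} = V + V^{2}$ ($R{\left(V \right)} = V^{2} + V = V + V^{2}$)
$L{\left(t \right)} = -3 + \frac{55 \sqrt{t}}{4}$
$S = - \frac{11}{2}$ ($S = 15 \left(- \frac{1}{6}\right) - 3 = - \frac{5}{2} - 3 = - \frac{11}{2} \approx -5.5$)
$U{\left(j \right)} = - j + j \left(1 + j\right)$ ($U{\left(j \right)} = j \left(1 + j\right) - j = - j + j \left(1 + j\right)$)
$U{\left(S \right)} - L{\left(23 \right)} = \left(- \frac{11}{2}\right)^{2} - \left(-3 + \frac{55 \sqrt{23}}{4}\right) = \frac{121}{4} + \left(3 - \frac{55 \sqrt{23}}{4}\right) = \frac{133}{4} - \frac{55 \sqrt{23}}{4}$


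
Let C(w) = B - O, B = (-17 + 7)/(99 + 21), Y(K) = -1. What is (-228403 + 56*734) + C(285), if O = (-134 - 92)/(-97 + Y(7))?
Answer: -110133217/588 ≈ -1.8730e+5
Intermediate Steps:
O = 113/49 (O = (-134 - 92)/(-97 - 1) = -226/(-98) = -226*(-1/98) = 113/49 ≈ 2.3061)
B = -1/12 (B = -10/120 = -10*1/120 = -1/12 ≈ -0.083333)
C(w) = -1405/588 (C(w) = -1/12 - 1*113/49 = -1/12 - 113/49 = -1405/588)
(-228403 + 56*734) + C(285) = (-228403 + 56*734) - 1405/588 = (-228403 + 41104) - 1405/588 = -187299 - 1405/588 = -110133217/588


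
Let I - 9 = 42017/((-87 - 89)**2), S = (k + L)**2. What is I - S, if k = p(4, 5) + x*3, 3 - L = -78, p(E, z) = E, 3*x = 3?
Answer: -239557343/30976 ≈ -7733.6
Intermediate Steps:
x = 1 (x = (1/3)*3 = 1)
L = 81 (L = 3 - 1*(-78) = 3 + 78 = 81)
k = 7 (k = 4 + 1*3 = 4 + 3 = 7)
S = 7744 (S = (7 + 81)**2 = 88**2 = 7744)
I = 320801/30976 (I = 9 + 42017/((-87 - 89)**2) = 9 + 42017/((-176)**2) = 9 + 42017/30976 = 320801/30976 ≈ 10.356)
I - S = 320801/30976 - 1*7744 = 320801/30976 - 7744 = -239557343/30976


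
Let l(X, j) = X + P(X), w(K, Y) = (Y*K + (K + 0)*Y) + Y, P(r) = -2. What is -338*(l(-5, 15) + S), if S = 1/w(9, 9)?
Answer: 404248/171 ≈ 2364.0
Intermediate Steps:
w(K, Y) = Y + 2*K*Y (w(K, Y) = (K*Y + K*Y) + Y = 2*K*Y + Y = Y + 2*K*Y)
l(X, j) = -2 + X (l(X, j) = X - 2 = -2 + X)
S = 1/171 (S = 1/(9*(1 + 2*9)) = 1/(9*(1 + 18)) = 1/(9*19) = 1/171 ≈ 0.0058480)
-338*(l(-5, 15) + S) = -338*((-2 - 5) + 1/171) = -338*(-7 + 1/171) = -338*(-1196/171) = 404248/171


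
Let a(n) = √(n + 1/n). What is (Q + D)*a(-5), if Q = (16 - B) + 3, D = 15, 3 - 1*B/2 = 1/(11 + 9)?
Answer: 281*I*√130/50 ≈ 64.078*I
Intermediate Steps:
B = 59/10 (B = 6 - 2/(11 + 9) = 6 - 2/20 = 6 - 2*1/20 = 6 - ⅒ = 59/10 ≈ 5.9000)
Q = 131/10 (Q = (16 - 1*59/10) + 3 = (16 - 59/10) + 3 = 101/10 + 3 = 131/10 ≈ 13.100)
(Q + D)*a(-5) = (131/10 + 15)*√(-5 + 1/(-5)) = 281*√(-5 - ⅕)/10 = 281*√(-26/5)/10 = 281*(I*√130/5)/10 = 281*I*√130/50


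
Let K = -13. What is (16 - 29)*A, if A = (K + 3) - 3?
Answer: 169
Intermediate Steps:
A = -13 (A = (-13 + 3) - 3 = -10 - 3 = -13)
(16 - 29)*A = (16 - 29)*(-13) = -13*(-13) = 169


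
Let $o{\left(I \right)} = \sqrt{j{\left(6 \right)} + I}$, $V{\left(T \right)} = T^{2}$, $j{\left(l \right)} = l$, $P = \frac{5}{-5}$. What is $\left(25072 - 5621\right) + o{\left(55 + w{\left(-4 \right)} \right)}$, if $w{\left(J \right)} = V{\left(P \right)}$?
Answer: $19451 + \sqrt{62} \approx 19459.0$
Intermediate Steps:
$P = -1$ ($P = 5 \left(- \frac{1}{5}\right) = -1$)
$w{\left(J \right)} = 1$ ($w{\left(J \right)} = \left(-1\right)^{2} = 1$)
$o{\left(I \right)} = \sqrt{6 + I}$
$\left(25072 - 5621\right) + o{\left(55 + w{\left(-4 \right)} \right)} = \left(25072 - 5621\right) + \sqrt{6 + \left(55 + 1\right)} = 19451 + \sqrt{6 + 56} = 19451 + \sqrt{62}$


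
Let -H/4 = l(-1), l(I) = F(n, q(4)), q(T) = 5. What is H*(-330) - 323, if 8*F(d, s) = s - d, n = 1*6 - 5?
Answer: 337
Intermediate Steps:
n = 1 (n = 6 - 5 = 1)
F(d, s) = -d/8 + s/8 (F(d, s) = (s - d)/8 = -d/8 + s/8)
l(I) = ½ (l(I) = -⅛*1 + (⅛)*5 = -⅛ + 5/8 = ½)
H = -2 (H = -4*½ = -2)
H*(-330) - 323 = -2*(-330) - 323 = 660 - 323 = 337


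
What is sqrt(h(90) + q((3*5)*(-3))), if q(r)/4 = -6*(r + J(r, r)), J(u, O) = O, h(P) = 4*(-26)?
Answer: 2*sqrt(514) ≈ 45.343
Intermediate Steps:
h(P) = -104
q(r) = -48*r (q(r) = 4*(-6*(r + r)) = 4*(-12*r) = -48*r)
sqrt(h(90) + q((3*5)*(-3))) = sqrt(-104 - 48*3*5*(-3)) = sqrt(-104 - 720*(-3)) = sqrt(-104 - 48*(-45)) = sqrt(-104 + 2160) = sqrt(2056) = 2*sqrt(514)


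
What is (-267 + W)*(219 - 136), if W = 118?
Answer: -12367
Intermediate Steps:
(-267 + W)*(219 - 136) = (-267 + 118)*(219 - 136) = -149*83 = -12367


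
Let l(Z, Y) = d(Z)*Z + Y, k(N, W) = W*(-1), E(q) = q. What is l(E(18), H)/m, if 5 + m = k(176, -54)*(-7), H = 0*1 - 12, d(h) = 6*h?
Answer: -1932/383 ≈ -5.0444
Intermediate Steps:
k(N, W) = -W
H = -12 (H = 0 - 12 = -12)
l(Z, Y) = Y + 6*Z² (l(Z, Y) = (6*Z)*Z + Y = 6*Z² + Y = Y + 6*Z²)
m = -383 (m = -5 - 1*(-54)*(-7) = -5 + 54*(-7) = -5 - 378 = -383)
l(E(18), H)/m = (-12 + 6*18²)/(-383) = (-12 + 6*324)*(-1/383) = (-12 + 1944)*(-1/383) = 1932*(-1/383) = -1932/383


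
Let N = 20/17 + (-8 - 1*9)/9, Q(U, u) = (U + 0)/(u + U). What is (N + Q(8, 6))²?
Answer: 22801/1147041 ≈ 0.019878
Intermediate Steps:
Q(U, u) = U/(U + u)
N = -109/153 (N = 20*(1/17) + (-8 - 9)*(⅑) = 20/17 - 17*⅑ = 20/17 - 17/9 = -109/153 ≈ -0.71242)
(N + Q(8, 6))² = (-109/153 + 8/(8 + 6))² = (-109/153 + 8/14)² = (-109/153 + 8*(1/14))² = (-109/153 + 4/7)² = (-151/1071)² = 22801/1147041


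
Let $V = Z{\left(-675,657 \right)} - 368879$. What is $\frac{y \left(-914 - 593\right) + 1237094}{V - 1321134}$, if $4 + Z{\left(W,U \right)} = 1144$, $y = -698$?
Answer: $- \frac{2288980}{1688873} \approx -1.3553$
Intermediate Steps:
$Z{\left(W,U \right)} = 1140$ ($Z{\left(W,U \right)} = -4 + 1144 = 1140$)
$V = -367739$ ($V = 1140 - 368879 = -367739$)
$\frac{y \left(-914 - 593\right) + 1237094}{V - 1321134} = \frac{- 698 \left(-914 - 593\right) + 1237094}{-367739 - 1321134} = \frac{\left(-698\right) \left(-1507\right) + 1237094}{-1688873} = \left(1051886 + 1237094\right) \left(- \frac{1}{1688873}\right) = 2288980 \left(- \frac{1}{1688873}\right) = - \frac{2288980}{1688873}$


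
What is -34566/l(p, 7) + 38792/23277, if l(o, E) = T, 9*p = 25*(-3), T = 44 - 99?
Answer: 806726342/1280235 ≈ 630.14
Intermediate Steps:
T = -55
p = -25/3 (p = (25*(-3))/9 = (⅑)*(-75) = -25/3 ≈ -8.3333)
l(o, E) = -55
-34566/l(p, 7) + 38792/23277 = -34566/(-55) + 38792/23277 = -34566*(-1/55) + 38792*(1/23277) = 34566/55 + 38792/23277 = 806726342/1280235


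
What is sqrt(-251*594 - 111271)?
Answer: I*sqrt(260365) ≈ 510.26*I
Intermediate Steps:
sqrt(-251*594 - 111271) = sqrt(-149094 - 111271) = sqrt(-260365) = I*sqrt(260365)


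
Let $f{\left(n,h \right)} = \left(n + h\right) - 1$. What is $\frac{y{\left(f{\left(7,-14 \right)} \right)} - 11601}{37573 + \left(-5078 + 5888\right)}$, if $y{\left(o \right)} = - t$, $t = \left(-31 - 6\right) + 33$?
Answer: $- \frac{11597}{38383} \approx -0.30214$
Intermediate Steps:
$t = -4$ ($t = -37 + 33 = -4$)
$f{\left(n,h \right)} = -1 + h + n$ ($f{\left(n,h \right)} = \left(h + n\right) + \left(-2 + 1\right) = \left(h + n\right) - 1 = -1 + h + n$)
$y{\left(o \right)} = 4$ ($y{\left(o \right)} = \left(-1\right) \left(-4\right) = 4$)
$\frac{y{\left(f{\left(7,-14 \right)} \right)} - 11601}{37573 + \left(-5078 + 5888\right)} = \frac{4 - 11601}{37573 + \left(-5078 + 5888\right)} = - \frac{11597}{37573 + 810} = - \frac{11597}{38383}$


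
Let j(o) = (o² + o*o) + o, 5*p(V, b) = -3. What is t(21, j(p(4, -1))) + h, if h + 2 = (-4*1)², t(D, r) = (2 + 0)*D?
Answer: 56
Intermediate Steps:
p(V, b) = -⅗ (p(V, b) = (⅕)*(-3) = -⅗)
j(o) = o + 2*o² (j(o) = (o² + o²) + o = 2*o² + o = o + 2*o²)
t(D, r) = 2*D
h = 14 (h = -2 + (-4*1)² = -2 + (-4)² = -2 + 16 = 14)
t(21, j(p(4, -1))) + h = 2*21 + 14 = 42 + 14 = 56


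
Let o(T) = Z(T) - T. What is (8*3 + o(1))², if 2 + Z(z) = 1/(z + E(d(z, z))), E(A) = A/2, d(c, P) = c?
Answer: 4225/9 ≈ 469.44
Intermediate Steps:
E(A) = A/2 (E(A) = A*(½) = A/2)
Z(z) = -2 + 2/(3*z) (Z(z) = -2 + 1/(z + z/2) = -2 + 1/(3*z/2) = -2 + 2/(3*z))
o(T) = -2 - T + 2/(3*T) (o(T) = (-2 + 2/(3*T)) - T = -2 - T + 2/(3*T))
(8*3 + o(1))² = (8*3 + (-2 - 1*1 + (⅔)/1))² = (24 + (-2 - 1 + (⅔)*1))² = (24 + (-2 - 1 + ⅔))² = (24 - 7/3)² = (65/3)² = 4225/9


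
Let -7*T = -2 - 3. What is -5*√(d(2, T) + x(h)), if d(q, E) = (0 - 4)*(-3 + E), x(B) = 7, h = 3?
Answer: -5*√791/7 ≈ -20.089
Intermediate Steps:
T = 5/7 (T = -(-2 - 3)/7 = -⅐*(-5) = 5/7 ≈ 0.71429)
d(q, E) = 12 - 4*E (d(q, E) = -4*(-3 + E) = 12 - 4*E)
-5*√(d(2, T) + x(h)) = -5*√((12 - 4*5/7) + 7) = -5*√((12 - 20/7) + 7) = -5*√(64/7 + 7) = -5*√791/7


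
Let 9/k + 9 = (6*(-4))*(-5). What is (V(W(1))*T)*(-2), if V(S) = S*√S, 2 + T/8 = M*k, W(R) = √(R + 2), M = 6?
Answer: 896*3^(¾)/37 ≈ 55.201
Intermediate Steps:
W(R) = √(2 + R)
k = 3/37 (k = 9/(-9 + (6*(-4))*(-5)) = 9/(-9 - 24*(-5)) = 9/(-9 + 120) = 9/111 = 9*(1/111) = 3/37 ≈ 0.081081)
T = -448/37 (T = -16 + 8*(6*(3/37)) = -16 + 8*(18/37) = -16 + 144/37 = -448/37 ≈ -12.108)
V(S) = S^(3/2)
(V(W(1))*T)*(-2) = ((√(2 + 1))^(3/2)*(-448/37))*(-2) = ((√3)^(3/2)*(-448/37))*(-2) = (3^(¾)*(-448/37))*(-2) = -448*3^(¾)/37*(-2) = 896*3^(¾)/37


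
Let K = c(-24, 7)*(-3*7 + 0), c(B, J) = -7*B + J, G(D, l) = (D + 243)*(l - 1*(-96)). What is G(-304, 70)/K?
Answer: 10126/3675 ≈ 2.7554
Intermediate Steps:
G(D, l) = (96 + l)*(243 + D) (G(D, l) = (243 + D)*(l + 96) = (243 + D)*(96 + l) = (96 + l)*(243 + D))
c(B, J) = J - 7*B
K = -3675 (K = (7 - 7*(-24))*(-3*7 + 0) = (7 + 168)*(-21 + 0) = 175*(-21) = -3675)
G(-304, 70)/K = (23328 + 96*(-304) + 243*70 - 304*70)/(-3675) = (23328 - 29184 + 17010 - 21280)*(-1/3675) = -10126*(-1/3675) = 10126/3675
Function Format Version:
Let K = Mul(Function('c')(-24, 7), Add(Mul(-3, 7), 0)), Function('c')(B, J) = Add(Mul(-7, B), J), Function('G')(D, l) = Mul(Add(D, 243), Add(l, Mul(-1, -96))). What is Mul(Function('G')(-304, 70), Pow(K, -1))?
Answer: Rational(10126, 3675) ≈ 2.7554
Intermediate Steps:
Function('G')(D, l) = Mul(Add(96, l), Add(243, D)) (Function('G')(D, l) = Mul(Add(243, D), Add(l, 96)) = Mul(Add(243, D), Add(96, l)) = Mul(Add(96, l), Add(243, D)))
Function('c')(B, J) = Add(J, Mul(-7, B))
K = -3675 (K = Mul(Add(7, Mul(-7, -24)), Add(Mul(-3, 7), 0)) = Mul(Add(7, 168), Add(-21, 0)) = Mul(175, -21) = -3675)
Mul(Function('G')(-304, 70), Pow(K, -1)) = Mul(Add(23328, Mul(96, -304), Mul(243, 70), Mul(-304, 70)), Pow(-3675, -1)) = Mul(Add(23328, -29184, 17010, -21280), Rational(-1, 3675)) = Mul(-10126, Rational(-1, 3675)) = Rational(10126, 3675)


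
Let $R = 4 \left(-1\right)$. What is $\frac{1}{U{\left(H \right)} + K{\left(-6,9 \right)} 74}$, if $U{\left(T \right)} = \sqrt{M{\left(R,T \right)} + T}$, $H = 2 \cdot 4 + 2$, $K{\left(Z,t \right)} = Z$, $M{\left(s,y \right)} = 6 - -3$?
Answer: $- \frac{444}{197117} - \frac{\sqrt{19}}{197117} \approx -0.0022746$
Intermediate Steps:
$R = -4$
$M{\left(s,y \right)} = 9$ ($M{\left(s,y \right)} = 6 + 3 = 9$)
$H = 10$ ($H = 8 + 2 = 10$)
$U{\left(T \right)} = \sqrt{9 + T}$
$\frac{1}{U{\left(H \right)} + K{\left(-6,9 \right)} 74} = \frac{1}{\sqrt{9 + 10} - 444} = \frac{1}{\sqrt{19} - 444} = \frac{1}{-444 + \sqrt{19}}$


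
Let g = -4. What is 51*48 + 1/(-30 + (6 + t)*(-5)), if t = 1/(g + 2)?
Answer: 281518/115 ≈ 2448.0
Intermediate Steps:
t = -½ (t = 1/(-4 + 2) = 1/(-2) = -½ ≈ -0.50000)
51*48 + 1/(-30 + (6 + t)*(-5)) = 51*48 + 1/(-30 + (6 - ½)*(-5)) = 2448 + 1/(-30 + (11/2)*(-5)) = 2448 + 1/(-30 - 55/2) = 2448 + 1/(-115/2) = 2448 - 2/115 = 281518/115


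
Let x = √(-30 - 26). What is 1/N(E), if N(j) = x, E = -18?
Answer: -I*√14/28 ≈ -0.13363*I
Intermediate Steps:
x = 2*I*√14 (x = √(-56) = 2*I*√14 ≈ 7.4833*I)
N(j) = 2*I*√14
1/N(E) = 1/(2*I*√14) = -I*√14/28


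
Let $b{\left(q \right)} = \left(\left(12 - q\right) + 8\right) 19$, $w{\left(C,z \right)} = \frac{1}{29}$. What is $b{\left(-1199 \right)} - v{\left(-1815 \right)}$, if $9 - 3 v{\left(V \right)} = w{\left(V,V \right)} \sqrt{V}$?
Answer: $23158 + \frac{11 i \sqrt{15}}{87} \approx 23158.0 + 0.48969 i$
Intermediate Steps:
$w{\left(C,z \right)} = \frac{1}{29}$
$v{\left(V \right)} = 3 - \frac{\sqrt{V}}{87}$ ($v{\left(V \right)} = 3 - \frac{\frac{1}{29} \sqrt{V}}{3} = 3 - \frac{\sqrt{V}}{87}$)
$b{\left(q \right)} = 380 - 19 q$ ($b{\left(q \right)} = \left(20 - q\right) 19 = 380 - 19 q$)
$b{\left(-1199 \right)} - v{\left(-1815 \right)} = \left(380 - -22781\right) - \left(3 - \frac{\sqrt{-1815}}{87}\right) = \left(380 + 22781\right) - \left(3 - \frac{11 i \sqrt{15}}{87}\right) = 23161 - \left(3 - \frac{11 i \sqrt{15}}{87}\right) = 23158 + \frac{11 i \sqrt{15}}{87}$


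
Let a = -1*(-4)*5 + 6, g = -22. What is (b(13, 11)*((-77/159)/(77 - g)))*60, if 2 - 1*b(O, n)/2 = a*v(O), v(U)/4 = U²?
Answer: 1640240/159 ≈ 10316.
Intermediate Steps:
a = 26 (a = 4*5 + 6 = 20 + 6 = 26)
v(U) = 4*U²
b(O, n) = 4 - 208*O² (b(O, n) = 4 - 52*4*O² = 4 - 208*O²)
(b(13, 11)*((-77/159)/(77 - g)))*60 = ((4 - 208*13²)*((-77/159)/(77 - 1*(-22))))*60 = ((4 - 208*169)*((-77*1/159)/(77 + 22)))*60 = ((4 - 35152)*(-77/159/99))*60 = -(-902132)/(53*99)*60 = -35148*(-7/1431)*60 = (82012/477)*60 = 1640240/159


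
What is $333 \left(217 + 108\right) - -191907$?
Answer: $300132$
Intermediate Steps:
$333 \left(217 + 108\right) - -191907 = 333 \cdot 325 + 191907 = 108225 + 191907 = 300132$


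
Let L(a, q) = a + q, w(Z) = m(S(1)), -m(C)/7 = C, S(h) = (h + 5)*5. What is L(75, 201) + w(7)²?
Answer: 44376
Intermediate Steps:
S(h) = 25 + 5*h (S(h) = (5 + h)*5 = 25 + 5*h)
m(C) = -7*C
w(Z) = -210 (w(Z) = -7*(25 + 5*1) = -7*(25 + 5) = -7*30 = -210)
L(75, 201) + w(7)² = (75 + 201) + (-210)² = 276 + 44100 = 44376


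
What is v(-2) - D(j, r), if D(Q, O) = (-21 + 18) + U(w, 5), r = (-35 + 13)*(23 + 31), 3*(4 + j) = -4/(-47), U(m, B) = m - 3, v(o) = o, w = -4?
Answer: 8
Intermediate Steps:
U(m, B) = -3 + m
j = -560/141 (j = -4 + (-4/(-47))/3 = -4 + (-4*(-1/47))/3 = -4 + (1/3)*(4/47) = -4 + 4/141 = -560/141 ≈ -3.9716)
r = -1188 (r = -22*54 = -1188)
D(Q, O) = -10 (D(Q, O) = (-21 + 18) + (-3 - 4) = -3 - 7 = -10)
v(-2) - D(j, r) = -2 - 1*(-10) = -2 + 10 = 8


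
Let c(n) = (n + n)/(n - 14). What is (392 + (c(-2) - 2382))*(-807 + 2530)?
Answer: -13713357/4 ≈ -3.4283e+6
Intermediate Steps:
c(n) = 2*n/(-14 + n) (c(n) = (2*n)/(-14 + n) = 2*n/(-14 + n))
(392 + (c(-2) - 2382))*(-807 + 2530) = (392 + (2*(-2)/(-14 - 2) - 2382))*(-807 + 2530) = (392 + (2*(-2)/(-16) - 2382))*1723 = (392 + (2*(-2)*(-1/16) - 2382))*1723 = (392 + (1/4 - 2382))*1723 = (392 - 9527/4)*1723 = -7959/4*1723 = -13713357/4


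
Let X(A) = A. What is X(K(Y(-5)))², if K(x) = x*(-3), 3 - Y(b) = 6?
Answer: 81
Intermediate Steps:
Y(b) = -3 (Y(b) = 3 - 1*6 = 3 - 6 = -3)
K(x) = -3*x
X(K(Y(-5)))² = (-3*(-3))² = 9² = 81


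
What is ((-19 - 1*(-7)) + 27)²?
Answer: 225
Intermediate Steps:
((-19 - 1*(-7)) + 27)² = ((-19 + 7) + 27)² = (-12 + 27)² = 15² = 225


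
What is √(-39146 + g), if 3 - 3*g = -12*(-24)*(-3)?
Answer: 7*I*√793 ≈ 197.12*I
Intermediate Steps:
g = 289 (g = 1 - (-12*(-24))*(-3)/3 = 1 - 96*(-3) = 1 - ⅓*(-864) = 1 + 288 = 289)
√(-39146 + g) = √(-39146 + 289) = √(-38857) = 7*I*√793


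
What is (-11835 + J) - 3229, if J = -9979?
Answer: -25043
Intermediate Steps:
(-11835 + J) - 3229 = (-11835 - 9979) - 3229 = -21814 - 3229 = -25043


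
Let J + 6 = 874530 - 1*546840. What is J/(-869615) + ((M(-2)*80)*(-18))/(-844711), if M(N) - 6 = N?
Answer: -271789296924/734573356265 ≈ -0.37000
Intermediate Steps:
M(N) = 6 + N
J = 327684 (J = -6 + (874530 - 1*546840) = -6 + (874530 - 546840) = -6 + 327690 = 327684)
J/(-869615) + ((M(-2)*80)*(-18))/(-844711) = 327684/(-869615) + (((6 - 2)*80)*(-18))/(-844711) = 327684*(-1/869615) + ((4*80)*(-18))*(-1/844711) = -327684/869615 + (320*(-18))*(-1/844711) = -327684/869615 - 5760*(-1/844711) = -327684/869615 + 5760/844711 = -271789296924/734573356265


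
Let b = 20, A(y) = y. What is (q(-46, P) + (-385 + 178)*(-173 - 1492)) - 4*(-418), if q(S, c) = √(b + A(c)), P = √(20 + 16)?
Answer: 346327 + √26 ≈ 3.4633e+5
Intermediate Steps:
P = 6 (P = √36 = 6)
q(S, c) = √(20 + c)
(q(-46, P) + (-385 + 178)*(-173 - 1492)) - 4*(-418) = (√(20 + 6) + (-385 + 178)*(-173 - 1492)) - 4*(-418) = (√26 - 207*(-1665)) + 1672 = (√26 + 344655) + 1672 = (344655 + √26) + 1672 = 346327 + √26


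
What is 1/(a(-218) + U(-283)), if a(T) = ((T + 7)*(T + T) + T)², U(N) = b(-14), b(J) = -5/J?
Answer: 14/117924817981 ≈ 1.1872e-10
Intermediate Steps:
U(N) = 5/14 (U(N) = -5/(-14) = -5*(-1/14) = 5/14)
a(T) = (T + 2*T*(7 + T))² (a(T) = ((7 + T)*(2*T) + T)² = (2*T*(7 + T) + T)² = (T + 2*T*(7 + T))²)
1/(a(-218) + U(-283)) = 1/((-218)²*(15 + 2*(-218))² + 5/14) = 1/(47524*(15 - 436)² + 5/14) = 1/(47524*(-421)² + 5/14) = 1/(47524*177241 + 5/14) = 1/(8423201284 + 5/14) = 1/(117924817981/14) = 14/117924817981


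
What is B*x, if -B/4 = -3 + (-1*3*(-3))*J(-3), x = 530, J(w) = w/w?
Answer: -12720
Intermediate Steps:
J(w) = 1
B = -24 (B = -4*(-3 + (-1*3*(-3))*1) = -4*(-3 - 3*(-3)*1) = -4*(-3 + 9*1) = -4*(-3 + 9) = -4*6 = -24)
B*x = -24*530 = -12720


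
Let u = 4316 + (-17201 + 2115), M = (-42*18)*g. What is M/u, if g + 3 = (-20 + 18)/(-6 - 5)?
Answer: -3906/19745 ≈ -0.19782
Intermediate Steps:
g = -31/11 (g = -3 + (-20 + 18)/(-6 - 5) = -3 - 2/(-11) = -3 - 2*(-1/11) = -3 + 2/11 = -31/11 ≈ -2.8182)
M = 23436/11 (M = -42*18*(-31/11) = -756*(-31/11) = 23436/11 ≈ 2130.5)
u = -10770 (u = 4316 - 15086 = -10770)
M/u = (23436/11)/(-10770) = (23436/11)*(-1/10770) = -3906/19745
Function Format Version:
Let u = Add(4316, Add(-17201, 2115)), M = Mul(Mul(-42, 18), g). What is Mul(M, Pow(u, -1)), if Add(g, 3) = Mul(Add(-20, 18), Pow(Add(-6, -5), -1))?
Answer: Rational(-3906, 19745) ≈ -0.19782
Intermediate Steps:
g = Rational(-31, 11) (g = Add(-3, Mul(Add(-20, 18), Pow(Add(-6, -5), -1))) = Add(-3, Mul(-2, Pow(-11, -1))) = Add(-3, Mul(-2, Rational(-1, 11))) = Add(-3, Rational(2, 11)) = Rational(-31, 11) ≈ -2.8182)
M = Rational(23436, 11) (M = Mul(Mul(-42, 18), Rational(-31, 11)) = Mul(-756, Rational(-31, 11)) = Rational(23436, 11) ≈ 2130.5)
u = -10770 (u = Add(4316, -15086) = -10770)
Mul(M, Pow(u, -1)) = Mul(Rational(23436, 11), Pow(-10770, -1)) = Mul(Rational(23436, 11), Rational(-1, 10770)) = Rational(-3906, 19745)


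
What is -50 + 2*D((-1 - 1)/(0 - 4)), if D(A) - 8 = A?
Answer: -33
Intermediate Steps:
D(A) = 8 + A
-50 + 2*D((-1 - 1)/(0 - 4)) = -50 + 2*(8 + (-1 - 1)/(0 - 4)) = -50 + 2*(8 - 2/(-4)) = -50 + 2*(8 - 2*(-¼)) = -50 + 2*(8 + ½) = -50 + 2*(17/2) = -50 + 17 = -33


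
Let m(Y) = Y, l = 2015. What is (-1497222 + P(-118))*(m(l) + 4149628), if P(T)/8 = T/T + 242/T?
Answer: -366742002123942/59 ≈ -6.2160e+12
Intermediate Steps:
P(T) = 8 + 1936/T (P(T) = 8*(T/T + 242/T) = 8*(1 + 242/T) = 8 + 1936/T)
(-1497222 + P(-118))*(m(l) + 4149628) = (-1497222 + (8 + 1936/(-118)))*(2015 + 4149628) = (-1497222 + (8 + 1936*(-1/118)))*4151643 = (-1497222 + (8 - 968/59))*4151643 = (-1497222 - 496/59)*4151643 = -88336594/59*4151643 = -366742002123942/59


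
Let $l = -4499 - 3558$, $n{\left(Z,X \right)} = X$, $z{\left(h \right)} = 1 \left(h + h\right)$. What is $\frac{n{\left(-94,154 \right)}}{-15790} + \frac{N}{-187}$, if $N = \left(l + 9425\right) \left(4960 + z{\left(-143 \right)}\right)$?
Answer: $- \frac{50480897039}{1476365} \approx -34193.0$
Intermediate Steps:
$z{\left(h \right)} = 2 h$ ($z{\left(h \right)} = 1 \cdot 2 h = 2 h$)
$l = -8057$ ($l = -4499 - 3558 = -8057$)
$N = 6394032$ ($N = \left(-8057 + 9425\right) \left(4960 + 2 \left(-143\right)\right) = 1368 \left(4960 - 286\right) = 1368 \cdot 4674 = 6394032$)
$\frac{n{\left(-94,154 \right)}}{-15790} + \frac{N}{-187} = \frac{154}{-15790} + \frac{6394032}{-187} = 154 \left(- \frac{1}{15790}\right) + 6394032 \left(- \frac{1}{187}\right) = - \frac{77}{7895} - \frac{6394032}{187} = - \frac{50480897039}{1476365}$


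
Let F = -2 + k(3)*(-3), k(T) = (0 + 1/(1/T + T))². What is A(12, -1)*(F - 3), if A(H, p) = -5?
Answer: 527/20 ≈ 26.350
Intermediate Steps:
k(T) = (T + 1/T)⁻² (k(T) = (0 + 1/(T + 1/T))² = (1/(T + 1/T))² = (T + 1/T)⁻²)
F = -227/100 (F = -2 + (3²/(1 + 3²)²)*(-3) = -2 + (9/(1 + 9)²)*(-3) = -2 + (9/10²)*(-3) = -2 + (9*(1/100))*(-3) = -2 + (9/100)*(-3) = -2 - 27/100 = -227/100 ≈ -2.2700)
A(12, -1)*(F - 3) = -5*(-227/100 - 3) = -5*(-527/100) = 527/20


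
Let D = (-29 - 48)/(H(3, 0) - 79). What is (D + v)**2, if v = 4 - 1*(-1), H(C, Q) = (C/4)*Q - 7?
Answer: 257049/7396 ≈ 34.755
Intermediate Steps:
H(C, Q) = -7 + C*Q/4 (H(C, Q) = (C*(1/4))*Q - 7 = (C/4)*Q - 7 = C*Q/4 - 7 = -7 + C*Q/4)
D = 77/86 (D = (-29 - 48)/((-7 + (1/4)*3*0) - 79) = -77/((-7 + 0) - 79) = -77/(-7 - 79) = -77/(-86) = -77*(-1/86) = 77/86 ≈ 0.89535)
v = 5 (v = 4 + 1 = 5)
(D + v)**2 = (77/86 + 5)**2 = (507/86)**2 = 257049/7396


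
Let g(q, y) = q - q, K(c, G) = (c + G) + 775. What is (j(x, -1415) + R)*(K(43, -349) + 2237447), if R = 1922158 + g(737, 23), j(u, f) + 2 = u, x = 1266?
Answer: 4304456868552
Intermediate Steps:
K(c, G) = 775 + G + c (K(c, G) = (G + c) + 775 = 775 + G + c)
j(u, f) = -2 + u
g(q, y) = 0
R = 1922158 (R = 1922158 + 0 = 1922158)
(j(x, -1415) + R)*(K(43, -349) + 2237447) = ((-2 + 1266) + 1922158)*((775 - 349 + 43) + 2237447) = (1264 + 1922158)*(469 + 2237447) = 1923422*2237916 = 4304456868552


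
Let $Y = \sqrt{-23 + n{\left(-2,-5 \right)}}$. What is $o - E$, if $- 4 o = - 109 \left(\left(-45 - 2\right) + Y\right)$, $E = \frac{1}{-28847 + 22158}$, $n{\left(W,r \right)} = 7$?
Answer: $- \frac{34267743}{26756} + 109 i \approx -1280.8 + 109.0 i$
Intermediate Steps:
$Y = 4 i$ ($Y = \sqrt{-23 + 7} = \sqrt{-16} = 4 i \approx 4.0 i$)
$E = - \frac{1}{6689}$ ($E = \frac{1}{-6689} = - \frac{1}{6689} \approx -0.0001495$)
$o = - \frac{5123}{4} + 109 i$ ($o = - \frac{\left(-109\right) \left(\left(-45 - 2\right) + 4 i\right)}{4} = - \frac{\left(-109\right) \left(-47 + 4 i\right)}{4} = - \frac{5123 - 436 i}{4} = - \frac{5123}{4} + 109 i \approx -1280.8 + 109.0 i$)
$o - E = \left(- \frac{5123}{4} + 109 i\right) - - \frac{1}{6689} = \left(- \frac{5123}{4} + 109 i\right) + \frac{1}{6689} = - \frac{34267743}{26756} + 109 i$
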